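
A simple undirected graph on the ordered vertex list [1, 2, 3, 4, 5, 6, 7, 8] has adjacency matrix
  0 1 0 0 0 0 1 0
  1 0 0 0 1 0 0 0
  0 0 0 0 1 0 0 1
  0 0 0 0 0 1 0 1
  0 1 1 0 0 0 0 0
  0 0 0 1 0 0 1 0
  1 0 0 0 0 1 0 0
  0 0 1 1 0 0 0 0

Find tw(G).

A width-2 tree decomposition is:
Bags: B1 = {3, 5, 8}  B2 = {4, 5, 8}  B3 = {4, 5, 6}  B4 = {5, 6, 7}  B5 = {1, 5, 7}  B6 = {1, 2, 5}
Tree: B1–B2, B2–B3, B3–B4, B4–B5, B5–B6
Every bag has size at most 3, so the width is 3 − 1 = 2 and tw(G) ≤ 2. Since 5–3–8–4–6–7–1–2–5 is a cycle in G, G is not acyclic. Forests are exactly the graphs of treewidth ≤ 1, so tw(G) ≥ 2. Combining the bounds, tw(G) = 2.

2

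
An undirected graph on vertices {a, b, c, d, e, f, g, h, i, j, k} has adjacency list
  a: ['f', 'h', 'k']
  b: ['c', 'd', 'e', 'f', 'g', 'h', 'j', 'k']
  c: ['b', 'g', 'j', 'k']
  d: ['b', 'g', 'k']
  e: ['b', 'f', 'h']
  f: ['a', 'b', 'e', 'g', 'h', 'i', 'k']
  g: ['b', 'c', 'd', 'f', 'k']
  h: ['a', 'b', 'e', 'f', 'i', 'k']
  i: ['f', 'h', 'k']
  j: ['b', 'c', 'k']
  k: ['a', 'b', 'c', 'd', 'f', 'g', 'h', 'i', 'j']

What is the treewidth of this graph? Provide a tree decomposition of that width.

Treewidth 3.
One such decomposition:
Bags: B1 = {b, f, g, k}  B2 = {b, d, g, k}  B3 = {b, c, g, k}  B4 = {b, f, h, k}  B5 = {a, f, h, k}  B6 = {b, c, j, k}  B7 = {f, h, i, k}  B8 = {b, e, f, h}
Tree: B1–B2, B2–B3, B1–B4, B4–B5, B3–B6, B4–B7, B4–B8

Every bag has size at most 4, so the width is 4 − 1 = 3 and tw(G) ≤ 3. For the lower bound, the 4 vertices {b, e, f, h} are pairwise adjacent, and any tree decomposition puts a clique entirely inside one bag — forcing width ≥ 3. Combining the bounds, tw(G) = 3.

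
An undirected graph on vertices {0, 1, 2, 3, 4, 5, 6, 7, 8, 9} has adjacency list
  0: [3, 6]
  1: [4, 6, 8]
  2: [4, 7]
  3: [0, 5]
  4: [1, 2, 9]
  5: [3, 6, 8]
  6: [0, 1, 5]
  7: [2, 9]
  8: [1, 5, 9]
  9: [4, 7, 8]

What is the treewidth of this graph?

A width-2 tree decomposition is:
Bags: B1 = {0, 3, 6}  B2 = {3, 5, 6}  B3 = {1, 5, 6}  B4 = {1, 5, 8}  B5 = {1, 4, 8}  B6 = {4, 8, 9}  B7 = {2, 4, 9}  B8 = {2, 7, 9}
Tree: B1–B2, B2–B3, B3–B4, B4–B5, B5–B6, B6–B7, B7–B8
Each bag holds 3 vertices, so the decomposition has width 2, which upper-bounds the treewidth. For the lower bound, G contains the cycle 0–3–5–6–0, so G is not a forest; only forests have treewidth ≤ 1, hence tw(G) ≥ 2. The upper and lower bounds meet at 2, so that is the treewidth.

2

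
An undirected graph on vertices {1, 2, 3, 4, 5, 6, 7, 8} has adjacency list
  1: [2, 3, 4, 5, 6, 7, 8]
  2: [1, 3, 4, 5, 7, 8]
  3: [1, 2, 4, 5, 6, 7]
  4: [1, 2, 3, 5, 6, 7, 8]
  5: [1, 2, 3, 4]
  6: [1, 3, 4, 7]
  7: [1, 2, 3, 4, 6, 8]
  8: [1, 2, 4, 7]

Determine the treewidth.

A width-4 tree decomposition is:
Bags: B1 = {1, 2, 3, 4, 5}  B2 = {1, 2, 3, 4, 7}  B3 = {1, 2, 4, 7, 8}  B4 = {1, 3, 4, 6, 7}
Tree: B1–B2, B2–B3, B2–B4
Every bag has size at most 5, so the width is 5 − 1 = 4 and tw(G) ≤ 4. On the other hand G contains the 5-clique {1, 2, 4, 7, 8}. A clique must lie in a single bag of any decomposition, so no decomposition can have width below 4. The upper and lower bounds meet at 4, so that is the treewidth.

4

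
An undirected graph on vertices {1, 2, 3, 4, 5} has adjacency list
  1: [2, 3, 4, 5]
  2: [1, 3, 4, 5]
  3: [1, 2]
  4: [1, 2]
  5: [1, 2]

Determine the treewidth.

2

A width-2 tree decomposition is:
Bags: B1 = {1, 2, 4}  B2 = {1, 2, 3}  B3 = {1, 2, 5}
Tree: B1–B2, B2–B3
The largest bag has 3 vertices, giving width 2; this decomposition certifies tw(G) ≤ 2. On the other hand G contains the 3-clique {1, 2, 3}. A clique must lie in a single bag of any decomposition, so no decomposition can have width below 2. Combining the bounds, tw(G) = 2.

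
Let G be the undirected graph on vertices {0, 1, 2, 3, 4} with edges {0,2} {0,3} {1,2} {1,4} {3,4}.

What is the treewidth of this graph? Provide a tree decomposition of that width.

The largest bag has 3 vertices, giving width 2; this decomposition certifies tw(G) ≤ 2. For the lower bound, G contains the cycle 4–1–2–0–3–4, so G is not a forest; only forests have treewidth ≤ 1, hence tw(G) ≥ 2. The upper and lower bounds meet at 2, so that is the treewidth.

Treewidth 2.
One such decomposition:
Bags: B1 = {1, 2, 4}  B2 = {0, 2, 4}  B3 = {0, 3, 4}
Tree: B1–B2, B2–B3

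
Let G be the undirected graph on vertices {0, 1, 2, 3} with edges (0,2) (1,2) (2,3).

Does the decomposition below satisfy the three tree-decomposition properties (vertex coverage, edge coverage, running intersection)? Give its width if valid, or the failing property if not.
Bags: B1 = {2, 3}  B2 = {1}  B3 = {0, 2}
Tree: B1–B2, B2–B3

A tree decomposition must satisfy three properties: every vertex lies in some bag; for every edge, both endpoints lie together in some bag; and for every vertex, the bags containing it form a connected subtree. Here edge (2,1) lies in no bag, so the decomposition is invalid.

No — edge (2,1) lies in no bag.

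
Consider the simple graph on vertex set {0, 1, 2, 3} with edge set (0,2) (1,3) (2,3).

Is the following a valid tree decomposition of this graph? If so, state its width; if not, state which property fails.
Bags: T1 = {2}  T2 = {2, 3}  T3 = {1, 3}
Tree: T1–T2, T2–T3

A tree decomposition must satisfy three properties: every vertex lies in some bag; for every edge, both endpoints lie together in some bag; and for every vertex, the bags containing it form a connected subtree. Here vertex 0 appears in no bag, so the decomposition is invalid.

No — vertex 0 appears in no bag.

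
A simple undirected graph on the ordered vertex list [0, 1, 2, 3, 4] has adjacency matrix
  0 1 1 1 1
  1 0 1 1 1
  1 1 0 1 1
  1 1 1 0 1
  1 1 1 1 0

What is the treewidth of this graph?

4

A width-4 tree decomposition is:
Bags: B1 = {0, 1, 2, 3, 4}
Tree: (single bag)
A single bag containing all 5 vertices is trivially a valid decomposition of width 4. Conversely, {0, 1, 2, 3, 4} is a clique of size 5, and the vertices of any clique must share a bag in every tree decomposition; so some bag has ≥ 5 vertices and tw(G) ≥ 4. The upper and lower bounds meet at 4, so that is the treewidth.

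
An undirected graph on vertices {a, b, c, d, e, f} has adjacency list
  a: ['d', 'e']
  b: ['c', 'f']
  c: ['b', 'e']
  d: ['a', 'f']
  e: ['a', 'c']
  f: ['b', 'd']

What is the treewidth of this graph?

A width-2 tree decomposition is:
Bags: B1 = {a, d, f}  B2 = {a, e, f}  B3 = {c, e, f}  B4 = {b, c, f}
Tree: B1–B2, B2–B3, B3–B4
Each bag holds 3 vertices, so the decomposition has width 2, which upper-bounds the treewidth. Since f–d–a–e–c–b–f is a cycle in G, G is not acyclic. Forests are exactly the graphs of treewidth ≤ 1, so tw(G) ≥ 2. Therefore the treewidth is 2.

2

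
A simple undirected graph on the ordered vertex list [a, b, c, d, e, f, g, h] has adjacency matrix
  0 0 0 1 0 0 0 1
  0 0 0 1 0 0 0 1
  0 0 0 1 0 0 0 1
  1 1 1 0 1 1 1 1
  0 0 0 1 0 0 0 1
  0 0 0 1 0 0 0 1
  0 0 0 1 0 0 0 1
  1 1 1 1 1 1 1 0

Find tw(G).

2

A width-2 tree decomposition is:
Bags: B1 = {c, d, h}  B2 = {b, d, h}  B3 = {d, g, h}  B4 = {d, f, h}  B5 = {a, d, h}  B6 = {d, e, h}
Tree: B1–B2, B2–B3, B3–B4, B2–B5, B5–B6
Each bag holds 3 vertices, so the decomposition has width 2, which upper-bounds the treewidth. For the lower bound, the 3 vertices {d, f, h} are pairwise adjacent, and any tree decomposition puts a clique entirely inside one bag — forcing width ≥ 2. The upper and lower bounds meet at 2, so that is the treewidth.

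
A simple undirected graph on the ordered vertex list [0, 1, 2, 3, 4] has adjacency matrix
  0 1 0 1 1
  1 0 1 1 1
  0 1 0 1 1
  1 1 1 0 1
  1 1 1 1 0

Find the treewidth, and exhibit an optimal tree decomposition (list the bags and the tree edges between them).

Every bag has size at most 4, so the width is 4 − 1 = 3 and tw(G) ≤ 3. On the other hand G contains the 4-clique {0, 1, 3, 4}. A clique must lie in a single bag of any decomposition, so no decomposition can have width below 3. The upper and lower bounds meet at 3, so that is the treewidth.

Treewidth 3.
One optimal decomposition is:
Bags: B1 = {0, 1, 3, 4}  B2 = {1, 2, 3, 4}
Tree: B1–B2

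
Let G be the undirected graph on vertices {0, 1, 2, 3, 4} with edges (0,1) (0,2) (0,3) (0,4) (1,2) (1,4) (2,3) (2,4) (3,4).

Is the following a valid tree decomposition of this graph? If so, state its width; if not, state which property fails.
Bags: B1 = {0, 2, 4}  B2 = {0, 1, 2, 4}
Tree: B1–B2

A tree decomposition must satisfy three properties: every vertex lies in some bag; for every edge, both endpoints lie together in some bag; and for every vertex, the bags containing it form a connected subtree. Here vertex 3 appears in no bag, so the decomposition is invalid.

No — vertex 3 appears in no bag.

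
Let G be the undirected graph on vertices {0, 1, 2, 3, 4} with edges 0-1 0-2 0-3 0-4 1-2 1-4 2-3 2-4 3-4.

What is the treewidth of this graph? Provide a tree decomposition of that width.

The largest bag has 4 vertices, giving width 3; this decomposition certifies tw(G) ≤ 3. On the other hand G contains the 4-clique {0, 1, 2, 4}. A clique must lie in a single bag of any decomposition, so no decomposition can have width below 3. Hence tw(G) = 3 exactly.

Treewidth 3.
One such decomposition:
Bags: B1 = {0, 2, 3, 4}  B2 = {0, 1, 2, 4}
Tree: B1–B2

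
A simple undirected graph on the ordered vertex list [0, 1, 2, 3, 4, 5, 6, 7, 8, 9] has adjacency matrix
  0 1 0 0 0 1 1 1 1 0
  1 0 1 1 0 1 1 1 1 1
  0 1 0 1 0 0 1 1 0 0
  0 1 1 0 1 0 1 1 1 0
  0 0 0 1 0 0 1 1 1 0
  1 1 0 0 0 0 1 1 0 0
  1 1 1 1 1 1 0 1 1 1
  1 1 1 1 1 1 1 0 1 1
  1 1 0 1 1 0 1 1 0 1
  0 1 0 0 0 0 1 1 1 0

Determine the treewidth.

A width-4 tree decomposition is:
Bags: B1 = {1, 6, 7, 8, 9}  B2 = {1, 3, 6, 7, 8}  B3 = {1, 2, 3, 6, 7}  B4 = {0, 1, 6, 7, 8}  B5 = {0, 1, 5, 6, 7}  B6 = {3, 4, 6, 7, 8}
Tree: B1–B2, B2–B3, B1–B4, B4–B5, B2–B6
Every bag has size at most 5, so the width is 5 − 1 = 4 and tw(G) ≤ 4. Conversely, {0, 1, 6, 7, 8} is a clique of size 5, and the vertices of any clique must share a bag in every tree decomposition; so some bag has ≥ 5 vertices and tw(G) ≥ 4. Therefore the treewidth is 4.

4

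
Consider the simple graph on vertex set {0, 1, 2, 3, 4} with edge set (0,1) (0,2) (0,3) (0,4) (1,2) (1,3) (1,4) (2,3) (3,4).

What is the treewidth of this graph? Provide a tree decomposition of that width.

Treewidth 3.
One such decomposition:
Bags: B1 = {0, 1, 2, 3}  B2 = {0, 1, 3, 4}
Tree: B1–B2

Every bag has size at most 4, so the width is 4 − 1 = 3 and tw(G) ≤ 3. Conversely, {0, 1, 2, 3} is a clique of size 4, and the vertices of any clique must share a bag in every tree decomposition; so some bag has ≥ 4 vertices and tw(G) ≥ 3. Combining the bounds, tw(G) = 3.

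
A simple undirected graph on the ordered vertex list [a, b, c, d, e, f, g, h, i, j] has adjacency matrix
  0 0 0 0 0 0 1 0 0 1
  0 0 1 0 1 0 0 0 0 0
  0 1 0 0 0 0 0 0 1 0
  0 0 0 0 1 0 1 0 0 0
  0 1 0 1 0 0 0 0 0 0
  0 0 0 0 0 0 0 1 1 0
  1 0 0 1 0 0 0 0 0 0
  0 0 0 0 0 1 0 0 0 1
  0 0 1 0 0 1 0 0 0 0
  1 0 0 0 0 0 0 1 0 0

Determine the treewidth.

2

A width-2 tree decomposition is:
Bags: B1 = {f, h, j}  B2 = {f, i, j}  B3 = {c, i, j}  B4 = {b, c, j}  B5 = {b, e, j}  B6 = {d, e, j}  B7 = {d, g, j}  B8 = {a, g, j}
Tree: B1–B2, B2–B3, B3–B4, B4–B5, B5–B6, B6–B7, B7–B8
Each bag holds 3 vertices, so the decomposition has width 2, which upper-bounds the treewidth. The edges j–h–f–i–c–b–e–d–g–a–j form a cycle, so G is not a tree and its treewidth is at least 2. The upper and lower bounds meet at 2, so that is the treewidth.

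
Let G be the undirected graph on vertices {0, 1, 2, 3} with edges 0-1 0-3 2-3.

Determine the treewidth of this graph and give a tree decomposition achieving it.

Treewidth 1.
Bags: B1 = {2, 3}  B2 = {0, 3}  B3 = {0, 1}
Tree: B1–B2, B2–B3

Every bag has size at most 2, so the width is 2 − 1 = 1 and tw(G) ≤ 1. Since G has at least one edge (e.g. 2–3), it is not an edgeless graph, so tw(G) ≥ 1. Combining the bounds, tw(G) = 1.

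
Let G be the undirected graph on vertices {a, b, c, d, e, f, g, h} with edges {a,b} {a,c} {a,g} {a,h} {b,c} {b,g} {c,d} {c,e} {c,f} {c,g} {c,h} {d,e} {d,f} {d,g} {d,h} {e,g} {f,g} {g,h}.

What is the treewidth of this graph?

3

A width-3 tree decomposition is:
Bags: B1 = {c, d, g, h}  B2 = {c, d, e, g}  B3 = {a, c, g, h}  B4 = {a, b, c, g}  B5 = {c, d, f, g}
Tree: B1–B2, B1–B3, B3–B4, B1–B5
The largest bag has 4 vertices, giving width 3; this decomposition certifies tw(G) ≤ 3. For the lower bound, the 4 vertices {c, d, e, g} are pairwise adjacent, and any tree decomposition puts a clique entirely inside one bag — forcing width ≥ 3. Combining the bounds, tw(G) = 3.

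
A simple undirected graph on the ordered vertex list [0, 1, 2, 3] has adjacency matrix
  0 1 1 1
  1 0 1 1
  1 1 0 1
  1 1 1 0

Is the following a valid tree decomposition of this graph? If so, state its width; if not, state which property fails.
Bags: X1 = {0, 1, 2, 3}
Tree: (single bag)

Yes; width 3.

Vertex coverage: the bags together contain {0, 1, 2, 3}, the full vertex set. Edge coverage: each edge of G has both endpoints in at least one bag. Running intersection: for every vertex, the bags containing it form a connected subtree. All three properties hold, so this is a valid tree decomposition of width max|bag| − 1 = 3, and hence tw(G) ≤ 3.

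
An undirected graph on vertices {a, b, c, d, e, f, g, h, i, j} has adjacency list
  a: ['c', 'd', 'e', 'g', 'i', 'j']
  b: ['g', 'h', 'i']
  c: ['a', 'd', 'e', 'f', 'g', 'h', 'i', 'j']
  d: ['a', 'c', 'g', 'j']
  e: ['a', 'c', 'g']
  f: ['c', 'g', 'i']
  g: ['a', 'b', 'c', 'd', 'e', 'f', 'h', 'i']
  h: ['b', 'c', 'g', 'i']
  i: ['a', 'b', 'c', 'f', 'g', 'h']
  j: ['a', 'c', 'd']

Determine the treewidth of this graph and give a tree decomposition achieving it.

Treewidth 3.
One such decomposition:
Bags: B1 = {a, c, d, g}  B2 = {a, c, g, i}  B3 = {c, f, g, i}  B4 = {c, g, h, i}  B5 = {a, c, d, j}  B6 = {b, g, h, i}  B7 = {a, c, e, g}
Tree: B1–B2, B2–B3, B2–B4, B1–B5, B4–B6, B2–B7

Each bag holds 4 vertices, so the decomposition has width 3, which upper-bounds the treewidth. Conversely, {a, c, d, g} is a clique of size 4, and the vertices of any clique must share a bag in every tree decomposition; so some bag has ≥ 4 vertices and tw(G) ≥ 3. Combining the bounds, tw(G) = 3.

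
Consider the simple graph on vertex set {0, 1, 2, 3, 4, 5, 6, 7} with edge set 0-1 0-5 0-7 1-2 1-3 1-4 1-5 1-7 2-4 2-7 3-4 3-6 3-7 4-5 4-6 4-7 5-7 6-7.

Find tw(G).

A width-3 tree decomposition is:
Bags: B1 = {1, 3, 4, 7}  B2 = {1, 4, 5, 7}  B3 = {1, 2, 4, 7}  B4 = {3, 4, 6, 7}  B5 = {0, 1, 5, 7}
Tree: B1–B2, B1–B3, B1–B4, B2–B5
Every bag has size at most 4, so the width is 4 − 1 = 3 and tw(G) ≤ 3. Conversely, {0, 1, 5, 7} is a clique of size 4, and the vertices of any clique must share a bag in every tree decomposition; so some bag has ≥ 4 vertices and tw(G) ≥ 3. The upper and lower bounds meet at 3, so that is the treewidth.

3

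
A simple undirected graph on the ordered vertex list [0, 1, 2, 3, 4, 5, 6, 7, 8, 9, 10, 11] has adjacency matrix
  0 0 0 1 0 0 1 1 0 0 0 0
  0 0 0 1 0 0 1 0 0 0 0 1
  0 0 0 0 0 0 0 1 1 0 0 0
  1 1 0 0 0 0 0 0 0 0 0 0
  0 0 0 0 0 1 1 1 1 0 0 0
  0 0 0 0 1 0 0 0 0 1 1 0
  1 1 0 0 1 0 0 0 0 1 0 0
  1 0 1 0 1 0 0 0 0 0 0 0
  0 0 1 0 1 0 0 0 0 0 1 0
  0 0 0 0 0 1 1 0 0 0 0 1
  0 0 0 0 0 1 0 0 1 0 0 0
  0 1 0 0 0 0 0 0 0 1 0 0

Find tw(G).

3

A width-3 tree decomposition is:
Bags: B1 = {2, 5, 8, 10}  B2 = {2, 4, 5, 8}  B3 = {2, 4, 5, 7}  B4 = {4, 5, 7, 9}  B5 = {4, 6, 7, 9}  B6 = {0, 6, 7, 9}  B7 = {0, 6, 9, 11}  B8 = {0, 1, 6, 11}  B9 = {0, 1, 3, 11}
Tree: B1–B2, B2–B3, B3–B4, B4–B5, B5–B6, B6–B7, B7–B8, B8–B9
Every bag has size at most 4, so the width is 4 − 1 = 3 and tw(G) ≤ 3. For the lower bound: the 4 vertex sets {2,8,10}, {5}, {4}, {0,6,7,9} are disjoint, each induces a connected subgraph, and every pair is joined by at least one edge of G. Contracting each set to a single vertex therefore yields K_{4} as a minor, and since treewidth is minor-monotone, tw(G) ≥ tw(K_{4}) = 3. Therefore the treewidth is 3.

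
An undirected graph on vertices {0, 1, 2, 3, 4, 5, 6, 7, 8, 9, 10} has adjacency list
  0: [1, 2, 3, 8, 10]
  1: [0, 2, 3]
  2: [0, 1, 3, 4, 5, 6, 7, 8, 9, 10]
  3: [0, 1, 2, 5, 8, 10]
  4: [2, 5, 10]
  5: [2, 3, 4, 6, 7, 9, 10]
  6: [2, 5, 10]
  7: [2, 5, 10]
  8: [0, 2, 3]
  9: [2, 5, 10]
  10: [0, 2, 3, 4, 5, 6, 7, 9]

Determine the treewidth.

A width-3 tree decomposition is:
Bags: B1 = {0, 2, 3, 10}  B2 = {2, 3, 5, 10}  B3 = {2, 5, 7, 10}  B4 = {0, 1, 2, 3}  B5 = {0, 2, 3, 8}  B6 = {2, 4, 5, 10}  B7 = {2, 5, 9, 10}  B8 = {2, 5, 6, 10}
Tree: B1–B2, B2–B3, B1–B4, B1–B5, B2–B6, B2–B7, B3–B8
Every bag has size at most 4, so the width is 4 − 1 = 3 and tw(G) ≤ 3. For the lower bound, the 4 vertices {0, 2, 3, 8} are pairwise adjacent, and any tree decomposition puts a clique entirely inside one bag — forcing width ≥ 3. Hence tw(G) = 3 exactly.

3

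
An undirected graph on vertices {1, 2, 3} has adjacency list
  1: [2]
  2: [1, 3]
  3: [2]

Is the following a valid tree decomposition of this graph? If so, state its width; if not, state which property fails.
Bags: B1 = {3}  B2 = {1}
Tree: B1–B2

A tree decomposition must satisfy three properties: every vertex lies in some bag; for every edge, both endpoints lie together in some bag; and for every vertex, the bags containing it form a connected subtree. Here vertex 2 appears in no bag, so the decomposition is invalid.

No — vertex 2 appears in no bag.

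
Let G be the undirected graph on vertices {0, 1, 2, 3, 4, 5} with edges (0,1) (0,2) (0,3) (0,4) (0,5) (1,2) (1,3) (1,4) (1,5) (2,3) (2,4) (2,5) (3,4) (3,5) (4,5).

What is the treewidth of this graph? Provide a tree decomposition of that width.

With just one bag of size 6, the width is 6 − 1 = 5, so tw(G) ≤ 5. Conversely, {0, 1, 2, 3, 4, 5} is a clique of size 6, and the vertices of any clique must share a bag in every tree decomposition; so some bag has ≥ 6 vertices and tw(G) ≥ 5. Combining the bounds, tw(G) = 5.

Treewidth 5.
Bags: B1 = {0, 1, 2, 3, 4, 5}
Tree: (single bag)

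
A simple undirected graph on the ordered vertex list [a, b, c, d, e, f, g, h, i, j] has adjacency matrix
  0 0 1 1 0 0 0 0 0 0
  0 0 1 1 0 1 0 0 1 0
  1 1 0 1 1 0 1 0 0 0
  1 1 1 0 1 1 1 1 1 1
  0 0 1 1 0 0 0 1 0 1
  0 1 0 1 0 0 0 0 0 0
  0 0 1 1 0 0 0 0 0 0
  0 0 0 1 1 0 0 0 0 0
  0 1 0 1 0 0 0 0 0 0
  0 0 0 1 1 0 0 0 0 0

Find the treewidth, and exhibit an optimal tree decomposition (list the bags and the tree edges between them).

Every bag has size at most 3, so the width is 3 − 1 = 2 and tw(G) ≤ 2. For the lower bound, the 3 vertices {b, d, f} are pairwise adjacent, and any tree decomposition puts a clique entirely inside one bag — forcing width ≥ 2. The upper and lower bounds meet at 2, so that is the treewidth.

Treewidth 2.
One such decomposition:
Bags: B1 = {d, e, h}  B2 = {c, d, e}  B3 = {b, c, d}  B4 = {d, e, j}  B5 = {b, d, i}  B6 = {c, d, g}  B7 = {b, d, f}  B8 = {a, c, d}
Tree: B1–B2, B2–B3, B1–B4, B3–B5, B3–B6, B3–B7, B6–B8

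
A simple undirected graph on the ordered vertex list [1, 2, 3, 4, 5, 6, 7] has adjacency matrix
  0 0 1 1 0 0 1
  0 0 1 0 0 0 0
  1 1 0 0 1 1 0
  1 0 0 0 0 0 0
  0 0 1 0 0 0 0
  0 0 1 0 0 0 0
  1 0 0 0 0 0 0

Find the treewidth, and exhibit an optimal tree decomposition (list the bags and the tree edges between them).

Treewidth 1.
One such decomposition:
Bags: B1 = {3, 6}  B2 = {1, 3}  B3 = {3, 5}  B4 = {1, 4}  B5 = {2, 3}  B6 = {1, 7}
Tree: B1–B2, B1–B3, B2–B4, B2–B5, B4–B6

The largest bag has 2 vertices, giving width 1; this decomposition certifies tw(G) ≤ 1. Any graph with an edge has treewidth ≥ 1, and G has the edge 3–6. Therefore the treewidth is 1.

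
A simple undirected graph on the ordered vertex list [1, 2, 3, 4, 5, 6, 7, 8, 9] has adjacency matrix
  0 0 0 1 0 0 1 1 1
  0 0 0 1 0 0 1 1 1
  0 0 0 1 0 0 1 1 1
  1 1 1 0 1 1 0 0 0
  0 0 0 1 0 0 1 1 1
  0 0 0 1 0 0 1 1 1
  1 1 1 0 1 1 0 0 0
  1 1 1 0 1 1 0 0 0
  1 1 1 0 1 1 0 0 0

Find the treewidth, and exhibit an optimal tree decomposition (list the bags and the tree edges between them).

Each bag holds 5 vertices, so the decomposition has width 4, which upper-bounds the treewidth. For the lower bound: the 5 vertex sets {2,8}, {3,9}, {5,7}, {4}, {1} are disjoint, each induces a connected subgraph, and every pair is joined by at least one edge of G. Contracting each set to a single vertex therefore yields K_{5} as a minor, and since treewidth is minor-monotone, tw(G) ≥ tw(K_{5}) = 4. Combining the bounds, tw(G) = 4.

Treewidth 4.
One such decomposition:
Bags: B1 = {2, 4, 7, 8, 9}  B2 = {3, 4, 7, 8, 9}  B3 = {4, 5, 7, 8, 9}  B4 = {1, 4, 7, 8, 9}  B5 = {4, 6, 7, 8, 9}
Tree: B1–B2, B2–B3, B3–B4, B4–B5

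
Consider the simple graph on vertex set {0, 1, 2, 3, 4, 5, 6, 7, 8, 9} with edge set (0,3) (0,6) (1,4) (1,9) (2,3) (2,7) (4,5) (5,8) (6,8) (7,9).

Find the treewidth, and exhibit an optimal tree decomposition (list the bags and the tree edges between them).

Every bag has size at most 3, so the width is 3 − 1 = 2 and tw(G) ≤ 2. Since 5–8–6–0–3–2–7–9–1–4–5 is a cycle in G, G is not acyclic. Forests are exactly the graphs of treewidth ≤ 1, so tw(G) ≥ 2. Hence tw(G) = 2 exactly.

Treewidth 2.
One such decomposition:
Bags: B1 = {5, 6, 8}  B2 = {0, 5, 6}  B3 = {0, 3, 5}  B4 = {2, 3, 5}  B5 = {2, 5, 7}  B6 = {5, 7, 9}  B7 = {1, 5, 9}  B8 = {1, 4, 5}
Tree: B1–B2, B2–B3, B3–B4, B4–B5, B5–B6, B6–B7, B7–B8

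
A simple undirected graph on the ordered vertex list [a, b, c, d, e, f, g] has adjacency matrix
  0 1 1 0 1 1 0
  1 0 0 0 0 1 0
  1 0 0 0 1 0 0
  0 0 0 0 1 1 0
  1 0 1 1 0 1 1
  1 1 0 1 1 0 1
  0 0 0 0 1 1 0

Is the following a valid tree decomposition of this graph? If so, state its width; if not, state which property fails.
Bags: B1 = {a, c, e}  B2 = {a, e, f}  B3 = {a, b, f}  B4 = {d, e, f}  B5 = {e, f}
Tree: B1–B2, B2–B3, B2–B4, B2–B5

No — vertex g appears in no bag.

A tree decomposition must satisfy three properties: every vertex lies in some bag; for every edge, both endpoints lie together in some bag; and for every vertex, the bags containing it form a connected subtree. Here vertex g appears in no bag, so the decomposition is invalid.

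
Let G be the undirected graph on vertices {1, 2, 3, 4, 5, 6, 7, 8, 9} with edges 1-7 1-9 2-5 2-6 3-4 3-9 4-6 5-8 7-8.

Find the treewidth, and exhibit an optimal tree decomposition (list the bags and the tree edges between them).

Each bag holds 3 vertices, so the decomposition has width 2, which upper-bounds the treewidth. The edges 2–6–4–3–9–1–7–8–5–2 form a cycle, so G is not a tree and its treewidth is at least 2. The upper and lower bounds meet at 2, so that is the treewidth.

Treewidth 2.
One such decomposition:
Bags: B1 = {2, 4, 6}  B2 = {2, 3, 4}  B3 = {2, 3, 9}  B4 = {1, 2, 9}  B5 = {1, 2, 7}  B6 = {2, 7, 8}  B7 = {2, 5, 8}
Tree: B1–B2, B2–B3, B3–B4, B4–B5, B5–B6, B6–B7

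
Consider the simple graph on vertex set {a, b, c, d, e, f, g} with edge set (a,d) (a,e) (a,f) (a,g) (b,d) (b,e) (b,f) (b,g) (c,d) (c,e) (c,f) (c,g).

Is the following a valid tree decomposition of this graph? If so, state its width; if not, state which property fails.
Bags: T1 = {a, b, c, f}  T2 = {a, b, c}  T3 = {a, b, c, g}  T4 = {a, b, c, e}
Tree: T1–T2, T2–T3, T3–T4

No — vertex d appears in no bag.

A tree decomposition must satisfy three properties: every vertex lies in some bag; for every edge, both endpoints lie together in some bag; and for every vertex, the bags containing it form a connected subtree. Here vertex d appears in no bag, so the decomposition is invalid.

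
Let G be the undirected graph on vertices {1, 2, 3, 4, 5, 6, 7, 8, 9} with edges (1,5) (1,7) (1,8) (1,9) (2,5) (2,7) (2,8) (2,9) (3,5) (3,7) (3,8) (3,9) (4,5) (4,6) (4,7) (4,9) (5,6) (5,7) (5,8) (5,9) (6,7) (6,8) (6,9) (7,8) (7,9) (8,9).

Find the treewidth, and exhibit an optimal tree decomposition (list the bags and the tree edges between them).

Every bag has size at most 5, so the width is 5 − 1 = 4 and tw(G) ≤ 4. On the other hand G contains the 5-clique {1, 5, 7, 8, 9}. A clique must lie in a single bag of any decomposition, so no decomposition can have width below 4. Hence tw(G) = 4 exactly.

Treewidth 4.
One optimal decomposition is:
Bags: B1 = {5, 6, 7, 8, 9}  B2 = {2, 5, 7, 8, 9}  B3 = {3, 5, 7, 8, 9}  B4 = {1, 5, 7, 8, 9}  B5 = {4, 5, 6, 7, 9}
Tree: B1–B2, B2–B3, B1–B4, B1–B5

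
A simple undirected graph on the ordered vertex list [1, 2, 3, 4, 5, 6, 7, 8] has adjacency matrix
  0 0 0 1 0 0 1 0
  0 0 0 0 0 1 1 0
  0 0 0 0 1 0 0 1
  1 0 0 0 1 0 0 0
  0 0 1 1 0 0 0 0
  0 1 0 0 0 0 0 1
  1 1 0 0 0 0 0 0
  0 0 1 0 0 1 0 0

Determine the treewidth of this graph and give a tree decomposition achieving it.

Every bag has size at most 3, so the width is 3 − 1 = 2 and tw(G) ≤ 2. For the lower bound, G contains the cycle 3–8–6–2–7–1–4–5–3, so G is not a forest; only forests have treewidth ≤ 1, hence tw(G) ≥ 2. Therefore the treewidth is 2.

Treewidth 2.
One such decomposition:
Bags: B1 = {3, 6, 8}  B2 = {2, 3, 6}  B3 = {2, 3, 7}  B4 = {1, 3, 7}  B5 = {1, 3, 4}  B6 = {3, 4, 5}
Tree: B1–B2, B2–B3, B3–B4, B4–B5, B5–B6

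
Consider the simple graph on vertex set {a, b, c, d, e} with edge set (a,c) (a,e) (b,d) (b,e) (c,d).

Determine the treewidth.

A width-2 tree decomposition is:
Bags: B1 = {b, d, e}  B2 = {c, d, e}  B3 = {a, c, e}
Tree: B1–B2, B2–B3
Each bag holds 3 vertices, so the decomposition has width 2, which upper-bounds the treewidth. Since e–b–d–c–a–e is a cycle in G, G is not acyclic. Forests are exactly the graphs of treewidth ≤ 1, so tw(G) ≥ 2. The upper and lower bounds meet at 2, so that is the treewidth.

2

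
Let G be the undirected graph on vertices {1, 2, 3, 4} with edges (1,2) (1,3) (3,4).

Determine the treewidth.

1

A width-1 tree decomposition is:
Bags: B1 = {1, 2}  B2 = {1, 3}  B3 = {3, 4}
Tree: B1–B2, B2–B3
The largest bag has 2 vertices, giving width 1; this decomposition certifies tw(G) ≤ 1. G has an edge, so its treewidth is at least 1. Hence tw(G) = 1 exactly.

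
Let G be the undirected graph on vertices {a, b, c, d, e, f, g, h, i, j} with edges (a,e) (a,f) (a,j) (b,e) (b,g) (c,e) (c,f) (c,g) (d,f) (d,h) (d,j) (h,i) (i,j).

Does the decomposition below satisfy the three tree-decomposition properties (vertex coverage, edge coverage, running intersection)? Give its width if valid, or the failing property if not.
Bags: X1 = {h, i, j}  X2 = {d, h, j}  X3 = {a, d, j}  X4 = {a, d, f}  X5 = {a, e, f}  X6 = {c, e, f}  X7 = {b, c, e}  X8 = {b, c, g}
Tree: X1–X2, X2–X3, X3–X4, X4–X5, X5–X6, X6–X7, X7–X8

Yes; width 2.

Vertex coverage: the bags together contain {a, b, c, d, e, f, g, h, i, j}, the full vertex set. Edge coverage: each edge of G has both endpoints in at least one bag. Running intersection: for every vertex, the bags containing it form a connected subtree. All three properties hold, so this is a valid tree decomposition of width max|bag| − 1 = 2, and hence tw(G) ≤ 2.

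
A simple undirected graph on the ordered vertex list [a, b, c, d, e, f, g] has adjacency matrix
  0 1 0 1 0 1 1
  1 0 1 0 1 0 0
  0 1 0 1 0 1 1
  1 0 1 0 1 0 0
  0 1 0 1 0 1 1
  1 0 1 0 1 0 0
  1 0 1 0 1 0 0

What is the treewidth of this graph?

3

A width-3 tree decomposition is:
Bags: B1 = {a, b, c, e}  B2 = {a, c, d, e}  B3 = {a, c, e, f}  B4 = {a, c, e, g}
Tree: B1–B2, B2–B3, B3–B4
Each bag holds 4 vertices, so the decomposition has width 3, which upper-bounds the treewidth. For the lower bound: the 4 vertex sets {b,e}, {a,d}, {c}, {f} are disjoint, each induces a connected subgraph, and every pair is joined by at least one edge of G. Contracting each set to a single vertex therefore yields K_{4} as a minor, and since treewidth is minor-monotone, tw(G) ≥ tw(K_{4}) = 3. Therefore the treewidth is 3.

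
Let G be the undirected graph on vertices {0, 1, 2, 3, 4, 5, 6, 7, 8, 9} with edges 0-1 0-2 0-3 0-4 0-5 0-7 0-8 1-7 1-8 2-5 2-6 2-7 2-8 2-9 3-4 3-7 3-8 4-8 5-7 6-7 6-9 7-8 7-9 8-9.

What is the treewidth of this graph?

A width-3 tree decomposition is:
Bags: B1 = {0, 2, 7, 8}  B2 = {0, 3, 7, 8}  B3 = {0, 1, 7, 8}  B4 = {0, 3, 4, 8}  B5 = {2, 7, 8, 9}  B6 = {2, 6, 7, 9}  B7 = {0, 2, 5, 7}
Tree: B1–B2, B1–B3, B2–B4, B1–B5, B5–B6, B1–B7
Each bag holds 4 vertices, so the decomposition has width 3, which upper-bounds the treewidth. Conversely, {0, 3, 4, 8} is a clique of size 4, and the vertices of any clique must share a bag in every tree decomposition; so some bag has ≥ 4 vertices and tw(G) ≥ 3. Hence tw(G) = 3 exactly.

3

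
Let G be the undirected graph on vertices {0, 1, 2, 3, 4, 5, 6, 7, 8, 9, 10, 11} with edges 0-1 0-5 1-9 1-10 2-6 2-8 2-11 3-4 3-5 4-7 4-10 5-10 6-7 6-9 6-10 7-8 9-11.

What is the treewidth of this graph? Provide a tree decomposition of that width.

Treewidth 3.
Bags: B1 = {2, 8, 9, 11}  B2 = {2, 6, 8, 9}  B3 = {6, 7, 8, 9}  B4 = {1, 6, 7, 9}  B5 = {1, 6, 7, 10}  B6 = {1, 4, 7, 10}  B7 = {0, 1, 4, 10}  B8 = {0, 4, 5, 10}  B9 = {0, 3, 4, 5}
Tree: B1–B2, B2–B3, B3–B4, B4–B5, B5–B6, B6–B7, B7–B8, B8–B9

The largest bag has 4 vertices, giving width 3; this decomposition certifies tw(G) ≤ 3. For the lower bound: the 4 vertex sets {2,8,11}, {9}, {6}, {1,4,7,10} are disjoint, each induces a connected subgraph, and every pair is joined by at least one edge of G. Contracting each set to a single vertex therefore yields K_{4} as a minor, and since treewidth is minor-monotone, tw(G) ≥ tw(K_{4}) = 3. The upper and lower bounds meet at 3, so that is the treewidth.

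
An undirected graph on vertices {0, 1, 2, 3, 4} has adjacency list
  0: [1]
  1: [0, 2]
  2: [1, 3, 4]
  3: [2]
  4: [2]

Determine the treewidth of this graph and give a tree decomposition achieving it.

Treewidth 1.
One such decomposition:
Bags: B1 = {2, 4}  B2 = {2, 3}  B3 = {1, 2}  B4 = {0, 1}
Tree: B1–B2, B2–B3, B3–B4

Each bag holds 2 vertices, so the decomposition has width 1, which upper-bounds the treewidth. Any graph with an edge has treewidth ≥ 1, and G has the edge 2–4. Therefore the treewidth is 1.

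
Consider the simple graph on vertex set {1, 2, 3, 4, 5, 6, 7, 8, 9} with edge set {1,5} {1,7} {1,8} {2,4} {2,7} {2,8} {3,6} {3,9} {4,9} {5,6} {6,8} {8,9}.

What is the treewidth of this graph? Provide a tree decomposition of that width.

Treewidth 3.
One such decomposition:
Bags: B1 = {3, 4, 6, 9}  B2 = {4, 6, 8, 9}  B3 = {2, 4, 6, 8}  B4 = {2, 5, 6, 8}  B5 = {1, 2, 5, 8}  B6 = {1, 2, 5, 7}
Tree: B1–B2, B2–B3, B3–B4, B4–B5, B5–B6

Every bag has size at most 4, so the width is 4 − 1 = 3 and tw(G) ≤ 3. For the lower bound: the 4 vertex sets {3,4,9}, {6}, {8}, {1,2,5,7} are disjoint, each induces a connected subgraph, and every pair is joined by at least one edge of G. Contracting each set to a single vertex therefore yields K_{4} as a minor, and since treewidth is minor-monotone, tw(G) ≥ tw(K_{4}) = 3. The upper and lower bounds meet at 3, so that is the treewidth.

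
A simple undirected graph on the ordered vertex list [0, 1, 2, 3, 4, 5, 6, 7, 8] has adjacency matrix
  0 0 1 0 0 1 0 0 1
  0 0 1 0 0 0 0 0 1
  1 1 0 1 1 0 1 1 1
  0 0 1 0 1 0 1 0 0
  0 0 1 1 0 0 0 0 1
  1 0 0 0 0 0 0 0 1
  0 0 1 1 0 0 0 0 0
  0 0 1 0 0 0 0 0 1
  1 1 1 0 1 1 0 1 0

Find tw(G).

A width-2 tree decomposition is:
Bags: B1 = {2, 4, 8}  B2 = {2, 3, 4}  B3 = {2, 7, 8}  B4 = {0, 2, 8}  B5 = {2, 3, 6}  B6 = {1, 2, 8}  B7 = {0, 5, 8}
Tree: B1–B2, B1–B3, B1–B4, B2–B5, B4–B6, B4–B7
The largest bag has 3 vertices, giving width 2; this decomposition certifies tw(G) ≤ 2. Conversely, {0, 2, 8} is a clique of size 3, and the vertices of any clique must share a bag in every tree decomposition; so some bag has ≥ 3 vertices and tw(G) ≥ 2. Combining the bounds, tw(G) = 2.

2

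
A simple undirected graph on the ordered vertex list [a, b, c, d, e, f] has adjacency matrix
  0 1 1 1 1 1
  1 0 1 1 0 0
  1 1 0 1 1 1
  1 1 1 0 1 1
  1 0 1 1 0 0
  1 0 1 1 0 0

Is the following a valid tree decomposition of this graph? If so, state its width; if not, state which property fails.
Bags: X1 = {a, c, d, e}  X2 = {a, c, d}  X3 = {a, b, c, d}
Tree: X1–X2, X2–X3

No — vertex f appears in no bag.

A tree decomposition must satisfy three properties: every vertex lies in some bag; for every edge, both endpoints lie together in some bag; and for every vertex, the bags containing it form a connected subtree. Here vertex f appears in no bag, so the decomposition is invalid.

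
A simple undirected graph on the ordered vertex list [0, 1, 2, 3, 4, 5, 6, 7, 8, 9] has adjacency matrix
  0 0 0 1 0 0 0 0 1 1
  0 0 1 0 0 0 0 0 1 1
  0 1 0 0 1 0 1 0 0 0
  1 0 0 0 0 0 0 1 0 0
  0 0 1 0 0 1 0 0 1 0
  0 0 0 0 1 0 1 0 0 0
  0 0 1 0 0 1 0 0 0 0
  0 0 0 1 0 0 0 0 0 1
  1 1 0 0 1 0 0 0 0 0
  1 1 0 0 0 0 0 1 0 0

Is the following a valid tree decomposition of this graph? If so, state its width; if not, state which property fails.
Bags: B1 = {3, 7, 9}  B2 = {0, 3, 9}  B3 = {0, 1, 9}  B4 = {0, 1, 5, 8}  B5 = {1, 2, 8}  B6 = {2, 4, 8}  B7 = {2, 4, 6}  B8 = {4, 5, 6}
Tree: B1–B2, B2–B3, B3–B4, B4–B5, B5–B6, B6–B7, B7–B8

A tree decomposition must satisfy three properties: every vertex lies in some bag; for every edge, both endpoints lie together in some bag; and for every vertex, the bags containing it form a connected subtree. Here bags containing vertex 5 are not connected in the tree, so the decomposition is invalid.

No — bags containing vertex 5 are not connected in the tree.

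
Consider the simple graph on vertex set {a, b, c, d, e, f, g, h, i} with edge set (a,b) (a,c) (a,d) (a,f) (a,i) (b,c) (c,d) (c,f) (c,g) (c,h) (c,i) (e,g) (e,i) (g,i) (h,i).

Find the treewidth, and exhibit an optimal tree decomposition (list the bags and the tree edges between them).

Treewidth 2.
One such decomposition:
Bags: B1 = {a, c, i}  B2 = {c, g, i}  B3 = {a, c, d}  B4 = {a, b, c}  B5 = {c, h, i}  B6 = {a, c, f}  B7 = {e, g, i}
Tree: B1–B2, B1–B3, B3–B4, B1–B5, B3–B6, B2–B7

The largest bag has 3 vertices, giving width 2; this decomposition certifies tw(G) ≤ 2. Conversely, {e, g, i} is a clique of size 3, and the vertices of any clique must share a bag in every tree decomposition; so some bag has ≥ 3 vertices and tw(G) ≥ 2. Combining the bounds, tw(G) = 2.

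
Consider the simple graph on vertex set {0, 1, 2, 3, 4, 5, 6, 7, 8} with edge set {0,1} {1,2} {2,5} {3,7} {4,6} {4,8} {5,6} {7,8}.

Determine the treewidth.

1

A width-1 tree decomposition is:
Bags: B1 = {3, 7}  B2 = {7, 8}  B3 = {4, 8}  B4 = {4, 6}  B5 = {5, 6}  B6 = {2, 5}  B7 = {1, 2}  B8 = {0, 1}
Tree: B1–B2, B2–B3, B3–B4, B4–B5, B5–B6, B6–B7, B7–B8
Each bag holds 2 vertices, so the decomposition has width 1, which upper-bounds the treewidth. Since G has at least one edge (e.g. 3–7), it is not an edgeless graph, so tw(G) ≥ 1. Combining the bounds, tw(G) = 1.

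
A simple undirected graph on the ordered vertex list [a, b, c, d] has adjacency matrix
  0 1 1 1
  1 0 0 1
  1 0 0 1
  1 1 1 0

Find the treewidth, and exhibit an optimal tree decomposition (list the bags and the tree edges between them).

Treewidth 2.
Bags: B1 = {a, b, d}  B2 = {a, c, d}
Tree: B1–B2

Each bag holds 3 vertices, so the decomposition has width 2, which upper-bounds the treewidth. On the other hand G contains the 3-clique {a, c, d}. A clique must lie in a single bag of any decomposition, so no decomposition can have width below 2. Combining the bounds, tw(G) = 2.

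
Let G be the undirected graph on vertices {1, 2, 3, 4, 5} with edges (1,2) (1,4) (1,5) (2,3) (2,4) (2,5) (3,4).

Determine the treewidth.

2

A width-2 tree decomposition is:
Bags: B1 = {1, 2, 4}  B2 = {1, 2, 5}  B3 = {2, 3, 4}
Tree: B1–B2, B1–B3
Every bag has size at most 3, so the width is 3 − 1 = 2 and tw(G) ≤ 2. On the other hand G contains the 3-clique {1, 2, 4}. A clique must lie in a single bag of any decomposition, so no decomposition can have width below 2. Combining the bounds, tw(G) = 2.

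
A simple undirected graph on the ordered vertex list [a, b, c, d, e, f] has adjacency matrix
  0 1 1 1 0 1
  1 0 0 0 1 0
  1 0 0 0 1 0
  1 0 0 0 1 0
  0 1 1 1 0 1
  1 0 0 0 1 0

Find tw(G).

2

A width-2 tree decomposition is:
Bags: B1 = {a, b, e}  B2 = {a, c, e}  B3 = {a, d, e}  B4 = {a, e, f}
Tree: B1–B2, B2–B3, B3–B4
Every bag has size at most 3, so the width is 3 − 1 = 2 and tw(G) ≤ 2. The edges b–a–c–e–b form a cycle, so G is not a tree and its treewidth is at least 2. The upper and lower bounds meet at 2, so that is the treewidth.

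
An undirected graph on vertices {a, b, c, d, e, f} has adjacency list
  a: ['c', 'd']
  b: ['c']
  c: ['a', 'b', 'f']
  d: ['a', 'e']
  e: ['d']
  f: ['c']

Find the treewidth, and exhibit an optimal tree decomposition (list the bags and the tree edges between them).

Treewidth 1.
Bags: B1 = {c, f}  B2 = {a, c}  B3 = {b, c}  B4 = {a, d}  B5 = {d, e}
Tree: B1–B2, B1–B3, B2–B4, B4–B5

Each bag holds 2 vertices, so the decomposition has width 1, which upper-bounds the treewidth. G has an edge, so its treewidth is at least 1. The upper and lower bounds meet at 1, so that is the treewidth.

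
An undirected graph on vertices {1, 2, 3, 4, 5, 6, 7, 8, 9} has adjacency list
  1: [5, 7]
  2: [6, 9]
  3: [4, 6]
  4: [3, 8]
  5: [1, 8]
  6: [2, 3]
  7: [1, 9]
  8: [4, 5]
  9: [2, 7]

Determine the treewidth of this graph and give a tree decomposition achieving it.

Treewidth 2.
One optimal decomposition is:
Bags: B1 = {4, 5, 8}  B2 = {3, 4, 5}  B3 = {3, 5, 6}  B4 = {2, 5, 6}  B5 = {2, 5, 9}  B6 = {5, 7, 9}  B7 = {1, 5, 7}
Tree: B1–B2, B2–B3, B3–B4, B4–B5, B5–B6, B6–B7

The largest bag has 3 vertices, giving width 2; this decomposition certifies tw(G) ≤ 2. Since 5–8–4–3–6–2–9–7–1–5 is a cycle in G, G is not acyclic. Forests are exactly the graphs of treewidth ≤ 1, so tw(G) ≥ 2. Therefore the treewidth is 2.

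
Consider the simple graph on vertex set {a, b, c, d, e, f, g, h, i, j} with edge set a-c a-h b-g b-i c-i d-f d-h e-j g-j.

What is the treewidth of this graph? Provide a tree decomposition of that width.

Treewidth 1.
Bags: B1 = {d, f}  B2 = {d, h}  B3 = {a, h}  B4 = {a, c}  B5 = {c, i}  B6 = {b, i}  B7 = {b, g}  B8 = {g, j}  B9 = {e, j}
Tree: B1–B2, B2–B3, B3–B4, B4–B5, B5–B6, B6–B7, B7–B8, B8–B9

Each bag holds 2 vertices, so the decomposition has width 1, which upper-bounds the treewidth. Since G has at least one edge (e.g. f–d), it is not an edgeless graph, so tw(G) ≥ 1. Hence tw(G) = 1 exactly.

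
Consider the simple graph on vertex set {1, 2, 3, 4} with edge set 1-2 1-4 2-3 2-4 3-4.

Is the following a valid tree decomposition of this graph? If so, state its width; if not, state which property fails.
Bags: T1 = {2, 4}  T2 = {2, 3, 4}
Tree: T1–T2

No — vertex 1 appears in no bag.

A tree decomposition must satisfy three properties: every vertex lies in some bag; for every edge, both endpoints lie together in some bag; and for every vertex, the bags containing it form a connected subtree. Here vertex 1 appears in no bag, so the decomposition is invalid.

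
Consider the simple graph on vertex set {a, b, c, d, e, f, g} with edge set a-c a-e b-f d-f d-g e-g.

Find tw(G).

1

A width-1 tree decomposition is:
Bags: B1 = {a, c}  B2 = {a, e}  B3 = {e, g}  B4 = {d, g}  B5 = {d, f}  B6 = {b, f}
Tree: B1–B2, B2–B3, B3–B4, B4–B5, B5–B6
The largest bag has 2 vertices, giving width 1; this decomposition certifies tw(G) ≤ 1. G has an edge, so its treewidth is at least 1. The upper and lower bounds meet at 1, so that is the treewidth.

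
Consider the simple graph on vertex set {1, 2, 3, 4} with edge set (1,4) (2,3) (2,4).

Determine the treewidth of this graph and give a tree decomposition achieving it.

Every bag has size at most 2, so the width is 2 − 1 = 1 and tw(G) ≤ 1. G has an edge, so its treewidth is at least 1. Hence tw(G) = 1 exactly.

Treewidth 1.
One such decomposition:
Bags: B1 = {2, 3}  B2 = {2, 4}  B3 = {1, 4}
Tree: B1–B2, B2–B3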